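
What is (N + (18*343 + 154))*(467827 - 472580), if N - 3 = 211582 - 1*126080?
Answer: -436482249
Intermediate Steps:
N = 85505 (N = 3 + (211582 - 1*126080) = 3 + (211582 - 126080) = 3 + 85502 = 85505)
(N + (18*343 + 154))*(467827 - 472580) = (85505 + (18*343 + 154))*(467827 - 472580) = (85505 + (6174 + 154))*(-4753) = (85505 + 6328)*(-4753) = 91833*(-4753) = -436482249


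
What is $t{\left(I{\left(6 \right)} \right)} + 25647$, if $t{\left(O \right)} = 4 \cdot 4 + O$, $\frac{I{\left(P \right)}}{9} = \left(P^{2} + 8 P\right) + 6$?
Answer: $26473$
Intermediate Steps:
$I{\left(P \right)} = 54 + 9 P^{2} + 72 P$ ($I{\left(P \right)} = 9 \left(\left(P^{2} + 8 P\right) + 6\right) = 9 \left(6 + P^{2} + 8 P\right) = 54 + 9 P^{2} + 72 P$)
$t{\left(O \right)} = 16 + O$
$t{\left(I{\left(6 \right)} \right)} + 25647 = \left(16 + \left(54 + 9 \cdot 6^{2} + 72 \cdot 6\right)\right) + 25647 = \left(16 + \left(54 + 9 \cdot 36 + 432\right)\right) + 25647 = \left(16 + \left(54 + 324 + 432\right)\right) + 25647 = \left(16 + 810\right) + 25647 = 826 + 25647 = 26473$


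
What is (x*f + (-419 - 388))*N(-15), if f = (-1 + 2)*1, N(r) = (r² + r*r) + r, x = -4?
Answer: -352785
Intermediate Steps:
N(r) = r + 2*r² (N(r) = (r² + r²) + r = 2*r² + r = r + 2*r²)
f = 1 (f = 1*1 = 1)
(x*f + (-419 - 388))*N(-15) = (-4*1 + (-419 - 388))*(-15*(1 + 2*(-15))) = (-4 - 807)*(-15*(1 - 30)) = -(-12165)*(-29) = -811*435 = -352785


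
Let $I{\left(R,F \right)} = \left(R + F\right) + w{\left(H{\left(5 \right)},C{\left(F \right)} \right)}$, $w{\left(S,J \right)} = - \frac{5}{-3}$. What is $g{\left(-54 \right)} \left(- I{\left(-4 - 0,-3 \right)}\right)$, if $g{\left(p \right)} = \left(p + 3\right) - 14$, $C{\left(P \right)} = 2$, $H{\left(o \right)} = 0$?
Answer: $- \frac{1040}{3} \approx -346.67$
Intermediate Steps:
$w{\left(S,J \right)} = \frac{5}{3}$ ($w{\left(S,J \right)} = \left(-5\right) \left(- \frac{1}{3}\right) = \frac{5}{3}$)
$I{\left(R,F \right)} = \frac{5}{3} + F + R$ ($I{\left(R,F \right)} = \left(R + F\right) + \frac{5}{3} = \left(F + R\right) + \frac{5}{3} = \frac{5}{3} + F + R$)
$g{\left(p \right)} = -11 + p$ ($g{\left(p \right)} = \left(3 + p\right) - 14 = -11 + p$)
$g{\left(-54 \right)} \left(- I{\left(-4 - 0,-3 \right)}\right) = \left(-11 - 54\right) \left(- (\frac{5}{3} - 3 - 4)\right) = - 65 \left(- (\frac{5}{3} - 3 + \left(-4 + 0\right))\right) = - 65 \left(- (\frac{5}{3} - 3 - 4)\right) = - 65 \left(\left(-1\right) \left(- \frac{16}{3}\right)\right) = \left(-65\right) \frac{16}{3} = - \frac{1040}{3}$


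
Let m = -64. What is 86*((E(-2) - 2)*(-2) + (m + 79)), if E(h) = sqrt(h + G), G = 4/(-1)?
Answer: 1634 - 172*I*sqrt(6) ≈ 1634.0 - 421.31*I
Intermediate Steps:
G = -4 (G = 4*(-1) = -4)
E(h) = sqrt(-4 + h) (E(h) = sqrt(h - 4) = sqrt(-4 + h))
86*((E(-2) - 2)*(-2) + (m + 79)) = 86*((sqrt(-4 - 2) - 2)*(-2) + (-64 + 79)) = 86*((sqrt(-6) - 2)*(-2) + 15) = 86*((I*sqrt(6) - 2)*(-2) + 15) = 86*((-2 + I*sqrt(6))*(-2) + 15) = 86*((4 - 2*I*sqrt(6)) + 15) = 86*(19 - 2*I*sqrt(6)) = 1634 - 172*I*sqrt(6)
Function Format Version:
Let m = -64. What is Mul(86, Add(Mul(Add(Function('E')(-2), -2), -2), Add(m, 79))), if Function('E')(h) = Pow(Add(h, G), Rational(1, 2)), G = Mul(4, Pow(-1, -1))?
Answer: Add(1634, Mul(-172, I, Pow(6, Rational(1, 2)))) ≈ Add(1634.0, Mul(-421.31, I))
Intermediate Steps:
G = -4 (G = Mul(4, -1) = -4)
Function('E')(h) = Pow(Add(-4, h), Rational(1, 2)) (Function('E')(h) = Pow(Add(h, -4), Rational(1, 2)) = Pow(Add(-4, h), Rational(1, 2)))
Mul(86, Add(Mul(Add(Function('E')(-2), -2), -2), Add(m, 79))) = Mul(86, Add(Mul(Add(Pow(Add(-4, -2), Rational(1, 2)), -2), -2), Add(-64, 79))) = Mul(86, Add(Mul(Add(Pow(-6, Rational(1, 2)), -2), -2), 15)) = Mul(86, Add(Mul(Add(Mul(I, Pow(6, Rational(1, 2))), -2), -2), 15)) = Mul(86, Add(Mul(Add(-2, Mul(I, Pow(6, Rational(1, 2)))), -2), 15)) = Mul(86, Add(Add(4, Mul(-2, I, Pow(6, Rational(1, 2)))), 15)) = Mul(86, Add(19, Mul(-2, I, Pow(6, Rational(1, 2))))) = Add(1634, Mul(-172, I, Pow(6, Rational(1, 2))))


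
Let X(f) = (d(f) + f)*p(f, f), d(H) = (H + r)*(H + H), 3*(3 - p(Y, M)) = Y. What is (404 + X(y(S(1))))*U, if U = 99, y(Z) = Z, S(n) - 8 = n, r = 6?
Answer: 39996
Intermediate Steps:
S(n) = 8 + n
p(Y, M) = 3 - Y/3
d(H) = 2*H*(6 + H) (d(H) = (H + 6)*(H + H) = (6 + H)*(2*H) = 2*H*(6 + H))
X(f) = (3 - f/3)*(f + 2*f*(6 + f)) (X(f) = (2*f*(6 + f) + f)*(3 - f/3) = (f + 2*f*(6 + f))*(3 - f/3) = (3 - f/3)*(f + 2*f*(6 + f)))
(404 + X(y(S(1))))*U = (404 - (8 + 1)*(-9 + (8 + 1))*(13 + 2*(8 + 1))/3)*99 = (404 - 1/3*9*(-9 + 9)*(13 + 2*9))*99 = (404 - 1/3*9*0*(13 + 18))*99 = (404 - 1/3*9*0*31)*99 = (404 + 0)*99 = 404*99 = 39996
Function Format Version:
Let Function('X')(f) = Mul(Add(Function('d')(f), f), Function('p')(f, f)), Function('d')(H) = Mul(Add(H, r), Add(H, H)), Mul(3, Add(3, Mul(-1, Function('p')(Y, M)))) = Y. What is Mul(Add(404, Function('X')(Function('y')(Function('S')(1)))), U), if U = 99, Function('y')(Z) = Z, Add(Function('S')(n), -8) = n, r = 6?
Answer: 39996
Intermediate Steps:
Function('S')(n) = Add(8, n)
Function('p')(Y, M) = Add(3, Mul(Rational(-1, 3), Y))
Function('d')(H) = Mul(2, H, Add(6, H)) (Function('d')(H) = Mul(Add(H, 6), Add(H, H)) = Mul(Add(6, H), Mul(2, H)) = Mul(2, H, Add(6, H)))
Function('X')(f) = Mul(Add(3, Mul(Rational(-1, 3), f)), Add(f, Mul(2, f, Add(6, f)))) (Function('X')(f) = Mul(Add(Mul(2, f, Add(6, f)), f), Add(3, Mul(Rational(-1, 3), f))) = Mul(Add(f, Mul(2, f, Add(6, f))), Add(3, Mul(Rational(-1, 3), f))) = Mul(Add(3, Mul(Rational(-1, 3), f)), Add(f, Mul(2, f, Add(6, f)))))
Mul(Add(404, Function('X')(Function('y')(Function('S')(1)))), U) = Mul(Add(404, Mul(Rational(-1, 3), Add(8, 1), Add(-9, Add(8, 1)), Add(13, Mul(2, Add(8, 1))))), 99) = Mul(Add(404, Mul(Rational(-1, 3), 9, Add(-9, 9), Add(13, Mul(2, 9)))), 99) = Mul(Add(404, Mul(Rational(-1, 3), 9, 0, Add(13, 18))), 99) = Mul(Add(404, Mul(Rational(-1, 3), 9, 0, 31)), 99) = Mul(Add(404, 0), 99) = Mul(404, 99) = 39996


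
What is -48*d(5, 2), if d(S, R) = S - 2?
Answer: -144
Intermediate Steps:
d(S, R) = -2 + S
-48*d(5, 2) = -48*(-2 + 5) = -48*3 = -144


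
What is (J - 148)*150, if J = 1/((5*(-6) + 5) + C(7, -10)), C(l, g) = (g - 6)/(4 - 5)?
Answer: -66650/3 ≈ -22217.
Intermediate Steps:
C(l, g) = 6 - g (C(l, g) = (-6 + g)/(-1) = (-6 + g)*(-1) = 6 - g)
J = -1/9 (J = 1/((5*(-6) + 5) + (6 - 1*(-10))) = 1/((-30 + 5) + (6 + 10)) = 1/(-25 + 16) = 1/(-9) = -1/9 ≈ -0.11111)
(J - 148)*150 = (-1/9 - 148)*150 = -1333/9*150 = -66650/3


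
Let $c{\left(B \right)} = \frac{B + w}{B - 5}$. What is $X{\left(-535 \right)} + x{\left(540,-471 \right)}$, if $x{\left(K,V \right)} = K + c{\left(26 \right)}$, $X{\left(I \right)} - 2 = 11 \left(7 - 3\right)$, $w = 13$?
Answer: $\frac{4115}{7} \approx 587.86$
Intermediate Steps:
$c{\left(B \right)} = \frac{13 + B}{-5 + B}$ ($c{\left(B \right)} = \frac{B + 13}{B - 5} = \frac{13 + B}{-5 + B}$)
$X{\left(I \right)} = 46$ ($X{\left(I \right)} = 2 + 11 \left(7 - 3\right) = 2 + 11 \cdot 4 = 2 + 44 = 46$)
$x{\left(K,V \right)} = \frac{13}{7} + K$ ($x{\left(K,V \right)} = K + \frac{13 + 26}{-5 + 26} = K + \frac{1}{21} \cdot 39 = K + \frac{13}{7} = \frac{13}{7} + K$)
$X{\left(-535 \right)} + x{\left(540,-471 \right)} = 46 + \left(\frac{13}{7} + 540\right) = 46 + \frac{3793}{7} = \frac{4115}{7}$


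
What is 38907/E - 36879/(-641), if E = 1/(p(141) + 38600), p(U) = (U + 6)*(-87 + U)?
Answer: 1160629229085/641 ≈ 1.8107e+9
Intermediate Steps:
p(U) = (-87 + U)*(6 + U) (p(U) = (6 + U)*(-87 + U) = (-87 + U)*(6 + U))
E = 1/46538 (E = 1/((-522 + 141² - 81*141) + 38600) = 1/((-522 + 19881 - 11421) + 38600) = 1/(7938 + 38600) = 1/46538 ≈ 2.1488e-5)
38907/E - 36879/(-641) = 38907/(1/46538) - 36879/(-641) = 38907*46538 - 36879*(-1/641) = 1810653966 + 36879/641 = 1160629229085/641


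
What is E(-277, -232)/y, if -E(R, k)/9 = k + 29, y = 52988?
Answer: 1827/52988 ≈ 0.034479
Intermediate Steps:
E(R, k) = -261 - 9*k (E(R, k) = -9*(k + 29) = -9*(29 + k) = -261 - 9*k)
E(-277, -232)/y = (-261 - 9*(-232))/52988 = (-261 + 2088)*(1/52988) = 1827*(1/52988) = 1827/52988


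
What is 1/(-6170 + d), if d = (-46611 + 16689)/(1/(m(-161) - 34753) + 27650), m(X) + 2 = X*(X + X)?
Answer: -472455551/2915562026884 ≈ -0.00016205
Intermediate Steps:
m(X) = -2 + 2*X² (m(X) = -2 + X*(X + X) = -2 + X*(2*X) = -2 + 2*X²)
d = -511277214/472455551 (d = (-46611 + 16689)/(1/((-2 + 2*(-161)²) - 34753) + 27650) = -29922/(1/((-2 + 2*25921) - 34753) + 27650) = -29922/(1/((-2 + 51842) - 34753) + 27650) = -29922/(1/(51840 - 34753) + 27650) = -29922/(1/17087 + 27650) = -29922/472455551/17087 = -29922*17087/472455551 = -511277214/472455551 ≈ -1.0822)
1/(-6170 + d) = 1/(-6170 - 511277214/472455551) = 1/(-2915562026884/472455551) = -472455551/2915562026884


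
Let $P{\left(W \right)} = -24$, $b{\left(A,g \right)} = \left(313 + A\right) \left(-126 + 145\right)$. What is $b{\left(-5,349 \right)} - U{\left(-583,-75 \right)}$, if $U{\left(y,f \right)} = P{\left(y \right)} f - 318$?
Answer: $4370$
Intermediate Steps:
$b{\left(A,g \right)} = 5947 + 19 A$ ($b{\left(A,g \right)} = \left(313 + A\right) 19 = 5947 + 19 A$)
$U{\left(y,f \right)} = -318 - 24 f$ ($U{\left(y,f \right)} = - 24 f - 318 = -318 - 24 f$)
$b{\left(-5,349 \right)} - U{\left(-583,-75 \right)} = \left(5947 + 19 \left(-5\right)\right) - \left(-318 - -1800\right) = \left(5947 - 95\right) - \left(-318 + 1800\right) = 5852 - 1482 = 4370$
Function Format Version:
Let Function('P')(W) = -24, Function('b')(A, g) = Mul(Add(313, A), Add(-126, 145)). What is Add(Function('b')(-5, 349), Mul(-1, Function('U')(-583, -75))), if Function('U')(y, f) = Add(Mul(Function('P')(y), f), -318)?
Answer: 4370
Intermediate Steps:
Function('b')(A, g) = Add(5947, Mul(19, A)) (Function('b')(A, g) = Mul(Add(313, A), 19) = Add(5947, Mul(19, A)))
Function('U')(y, f) = Add(-318, Mul(-24, f)) (Function('U')(y, f) = Add(Mul(-24, f), -318) = Add(-318, Mul(-24, f)))
Add(Function('b')(-5, 349), Mul(-1, Function('U')(-583, -75))) = Add(Add(5947, Mul(19, -5)), Mul(-1, Add(-318, Mul(-24, -75)))) = Add(Add(5947, -95), Mul(-1, Add(-318, 1800))) = Add(5852, Mul(-1, 1482)) = Add(5852, -1482) = 4370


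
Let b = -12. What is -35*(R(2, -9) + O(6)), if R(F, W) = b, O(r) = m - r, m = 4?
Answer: 490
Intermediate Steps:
O(r) = 4 - r
R(F, W) = -12
-35*(R(2, -9) + O(6)) = -35*(-12 + (4 - 1*6)) = -35*(-12 + (4 - 6)) = -35*(-12 - 2) = -35*(-14) = 490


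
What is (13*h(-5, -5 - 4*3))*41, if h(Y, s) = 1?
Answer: 533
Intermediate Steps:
(13*h(-5, -5 - 4*3))*41 = (13*1)*41 = 13*41 = 533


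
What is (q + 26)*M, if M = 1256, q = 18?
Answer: 55264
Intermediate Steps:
(q + 26)*M = (18 + 26)*1256 = 44*1256 = 55264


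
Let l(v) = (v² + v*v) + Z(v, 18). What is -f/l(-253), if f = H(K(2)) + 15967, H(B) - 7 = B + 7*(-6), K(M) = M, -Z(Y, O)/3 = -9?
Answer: -15934/128045 ≈ -0.12444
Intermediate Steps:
Z(Y, O) = 27 (Z(Y, O) = -3*(-9) = 27)
H(B) = -35 + B (H(B) = 7 + (B + 7*(-6)) = 7 + (B - 42) = 7 + (-42 + B) = -35 + B)
f = 15934 (f = (-35 + 2) + 15967 = -33 + 15967 = 15934)
l(v) = 27 + 2*v² (l(v) = (v² + v*v) + 27 = (v² + v²) + 27 = 2*v² + 27 = 27 + 2*v²)
-f/l(-253) = -15934/(27 + 2*(-253)²) = -15934/(27 + 2*64009) = -15934/(27 + 128018) = -15934/128045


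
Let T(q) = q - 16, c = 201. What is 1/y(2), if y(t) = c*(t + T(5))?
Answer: -1/1809 ≈ -0.00055279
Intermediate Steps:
T(q) = -16 + q
y(t) = -2211 + 201*t (y(t) = 201*(t + (-16 + 5)) = 201*(t - 11) = 201*(-11 + t) = -2211 + 201*t)
1/y(2) = 1/(-2211 + 201*2) = 1/(-2211 + 402) = 1/(-1809) = -1/1809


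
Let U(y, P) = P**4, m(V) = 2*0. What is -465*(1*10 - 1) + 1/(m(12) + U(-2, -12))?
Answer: -86780159/20736 ≈ -4185.0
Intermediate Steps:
m(V) = 0
-465*(1*10 - 1) + 1/(m(12) + U(-2, -12)) = -465*(1*10 - 1) + 1/(0 + (-12)**4) = -465*(10 - 1) + 1/(0 + 20736) = -465*9 + 1/20736 = -4185 + 1/20736 = -86780159/20736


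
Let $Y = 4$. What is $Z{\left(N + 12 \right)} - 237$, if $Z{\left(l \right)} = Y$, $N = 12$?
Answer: $-233$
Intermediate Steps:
$Z{\left(l \right)} = 4$
$Z{\left(N + 12 \right)} - 237 = 4 - 237 = -233$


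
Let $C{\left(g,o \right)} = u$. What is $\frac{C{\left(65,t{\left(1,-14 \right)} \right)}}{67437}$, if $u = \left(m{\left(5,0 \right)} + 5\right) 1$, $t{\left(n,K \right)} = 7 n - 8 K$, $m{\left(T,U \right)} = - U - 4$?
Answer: $\frac{1}{67437} \approx 1.4829 \cdot 10^{-5}$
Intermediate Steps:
$m{\left(T,U \right)} = -4 - U$
$t{\left(n,K \right)} = - 8 K + 7 n$
$u = 1$ ($u = \left(\left(-4 - 0\right) + 5\right) 1 = \left(\left(-4 + 0\right) + 5\right) 1 = \left(-4 + 5\right) 1 = 1 \cdot 1 = 1$)
$C{\left(g,o \right)} = 1$
$\frac{C{\left(65,t{\left(1,-14 \right)} \right)}}{67437} = 1 \cdot \frac{1}{67437} = \frac{1}{67437}$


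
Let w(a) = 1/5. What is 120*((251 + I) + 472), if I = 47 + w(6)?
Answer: 92424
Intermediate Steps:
w(a) = 1/5
I = 236/5 (I = 47 + 1/5 = 236/5 ≈ 47.200)
120*((251 + I) + 472) = 120*((251 + 236/5) + 472) = 120*(1491/5 + 472) = 120*(3851/5) = 92424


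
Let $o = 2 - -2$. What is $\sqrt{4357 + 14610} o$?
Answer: $4 \sqrt{18967} \approx 550.88$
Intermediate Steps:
$o = 4$ ($o = 2 + 2 = 4$)
$\sqrt{4357 + 14610} o = \sqrt{4357 + 14610} \cdot 4 = \sqrt{18967} \cdot 4 = 4 \sqrt{18967}$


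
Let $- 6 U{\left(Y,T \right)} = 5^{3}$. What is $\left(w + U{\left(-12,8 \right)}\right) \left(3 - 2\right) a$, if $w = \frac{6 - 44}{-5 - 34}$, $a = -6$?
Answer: $\frac{1549}{13} \approx 119.15$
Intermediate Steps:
$U{\left(Y,T \right)} = - \frac{125}{6}$ ($U{\left(Y,T \right)} = - \frac{5^{3}}{6} = \left(- \frac{1}{6}\right) 125 = - \frac{125}{6}$)
$w = \frac{38}{39}$ ($w = - \frac{38}{-39} = \left(-38\right) \left(- \frac{1}{39}\right) = \frac{38}{39} \approx 0.97436$)
$\left(w + U{\left(-12,8 \right)}\right) \left(3 - 2\right) a = \left(\frac{38}{39} - \frac{125}{6}\right) \left(3 - 2\right) \left(-6\right) = - \frac{1549 \cdot 1 \left(-6\right)}{78} = \left(- \frac{1549}{78}\right) \left(-6\right) = \frac{1549}{13}$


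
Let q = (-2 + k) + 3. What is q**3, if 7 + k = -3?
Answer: -729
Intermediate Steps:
k = -10 (k = -7 - 3 = -10)
q = -9 (q = (-2 - 10) + 3 = -12 + 3 = -9)
q**3 = (-9)**3 = -729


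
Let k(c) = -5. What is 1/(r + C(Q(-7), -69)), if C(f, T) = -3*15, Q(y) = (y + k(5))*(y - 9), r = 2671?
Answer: 1/2626 ≈ 0.00038081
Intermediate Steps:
Q(y) = (-9 + y)*(-5 + y) (Q(y) = (y - 5)*(y - 9) = (-5 + y)*(-9 + y) = (-9 + y)*(-5 + y))
C(f, T) = -45
1/(r + C(Q(-7), -69)) = 1/(2671 - 45) = 1/2626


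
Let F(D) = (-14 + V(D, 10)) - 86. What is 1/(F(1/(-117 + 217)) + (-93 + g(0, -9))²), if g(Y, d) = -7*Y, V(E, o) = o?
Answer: 1/8559 ≈ 0.00011684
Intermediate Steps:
F(D) = -90 (F(D) = (-14 + 10) - 86 = -4 - 86 = -90)
1/(F(1/(-117 + 217)) + (-93 + g(0, -9))²) = 1/(-90 + (-93 - 7*0)²) = 1/(-90 + (-93 + 0)²) = 1/(-90 + (-93)²) = 1/(-90 + 8649) = 1/8559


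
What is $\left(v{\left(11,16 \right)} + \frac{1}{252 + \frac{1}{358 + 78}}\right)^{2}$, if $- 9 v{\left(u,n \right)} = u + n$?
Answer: $\frac{108361447489}{12072076129} \approx 8.9762$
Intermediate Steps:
$v{\left(u,n \right)} = - \frac{n}{9} - \frac{u}{9}$ ($v{\left(u,n \right)} = - \frac{u + n}{9} = - \frac{n + u}{9} = - \frac{n}{9} - \frac{u}{9}$)
$\left(v{\left(11,16 \right)} + \frac{1}{252 + \frac{1}{358 + 78}}\right)^{2} = \left(\left(\left(- \frac{1}{9}\right) 16 - \frac{11}{9}\right) + \frac{1}{252 + \frac{1}{358 + 78}}\right)^{2} = \left(\left(- \frac{16}{9} - \frac{11}{9}\right) + \frac{1}{252 + \frac{1}{436}}\right)^{2} = \left(-3 + \frac{1}{252 + \frac{1}{436}}\right)^{2} = \left(-3 + \frac{1}{\frac{109873}{436}}\right)^{2} = \left(-3 + \frac{436}{109873}\right)^{2} = \left(- \frac{329183}{109873}\right)^{2} = \frac{108361447489}{12072076129}$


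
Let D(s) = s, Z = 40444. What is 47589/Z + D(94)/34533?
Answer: 1647192673/1396652652 ≈ 1.1794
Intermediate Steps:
47589/Z + D(94)/34533 = 47589/40444 + 94/34533 = 1647192673/1396652652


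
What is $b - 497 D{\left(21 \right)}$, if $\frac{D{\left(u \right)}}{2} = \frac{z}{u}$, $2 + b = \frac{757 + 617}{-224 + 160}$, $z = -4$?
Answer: $\frac{15923}{96} \approx 165.86$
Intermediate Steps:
$b = - \frac{751}{32}$ ($b = -2 + \frac{757 + 617}{-224 + 160} = -2 + \frac{1374}{-64} = -2 + 1374 \left(- \frac{1}{64}\right) = -2 - \frac{687}{32} = - \frac{751}{32} \approx -23.469$)
$D{\left(u \right)} = - \frac{8}{u}$ ($D{\left(u \right)} = 2 \left(- \frac{4}{u}\right) = - \frac{8}{u}$)
$b - 497 D{\left(21 \right)} = - \frac{751}{32} - 497 \left(- \frac{8}{21}\right) = - \frac{751}{32} - 497 \left(\left(-8\right) \frac{1}{21}\right) = - \frac{751}{32} - - \frac{568}{3} = - \frac{751}{32} + \frac{568}{3} = \frac{15923}{96}$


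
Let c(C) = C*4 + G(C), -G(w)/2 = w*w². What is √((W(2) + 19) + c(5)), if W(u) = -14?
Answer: 15*I ≈ 15.0*I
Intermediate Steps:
G(w) = -2*w³ (G(w) = -2*w*w² = -2*w³)
c(C) = -2*C³ + 4*C (c(C) = C*4 - 2*C³ = 4*C - 2*C³ = -2*C³ + 4*C)
√((W(2) + 19) + c(5)) = √((-14 + 19) + 2*5*(2 - 1*5²)) = √(5 + 2*5*(2 - 1*25)) = √(5 + 2*5*(2 - 25)) = √(5 + 2*5*(-23)) = √(5 - 230) = √(-225) = 15*I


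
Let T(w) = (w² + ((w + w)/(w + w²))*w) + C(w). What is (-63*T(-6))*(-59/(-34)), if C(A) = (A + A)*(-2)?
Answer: -579852/85 ≈ -6821.8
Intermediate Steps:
C(A) = -4*A (C(A) = (2*A)*(-2) = -4*A)
T(w) = w² - 4*w + 2*w²/(w + w²) (T(w) = (w² + ((w + w)/(w + w²))*w) - 4*w = (w² + ((2*w)/(w + w²))*w) - 4*w = (w² + (2*w/(w + w²))*w) - 4*w = (w² + 2*w²/(w + w²)) - 4*w = w² - 4*w + 2*w²/(w + w²))
(-63*T(-6))*(-59/(-34)) = (-(-378)*(-2 + (-6)² - 3*(-6))/(1 - 6))*(-59/(-34)) = (-(-378)*(-2 + 36 + 18)/(-5))*(-59*(-1/34)) = -(-378)*(-1)*52/5*(59/34) = -63*312/5*(59/34) = -19656/5*59/34 = -579852/85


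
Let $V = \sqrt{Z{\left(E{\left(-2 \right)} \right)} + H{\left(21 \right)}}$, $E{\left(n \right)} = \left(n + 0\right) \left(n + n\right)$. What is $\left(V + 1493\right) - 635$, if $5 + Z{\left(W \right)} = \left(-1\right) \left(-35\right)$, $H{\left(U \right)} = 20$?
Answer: $858 + 5 \sqrt{2} \approx 865.07$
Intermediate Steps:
$E{\left(n \right)} = 2 n^{2}$ ($E{\left(n \right)} = n 2 n = 2 n^{2}$)
$Z{\left(W \right)} = 30$ ($Z{\left(W \right)} = -5 - -35 = -5 + 35 = 30$)
$V = 5 \sqrt{2}$ ($V = \sqrt{30 + 20} = \sqrt{50} = 5 \sqrt{2} \approx 7.0711$)
$\left(V + 1493\right) - 635 = \left(5 \sqrt{2} + 1493\right) - 635 = \left(1493 + 5 \sqrt{2}\right) - 635 = 858 + 5 \sqrt{2}$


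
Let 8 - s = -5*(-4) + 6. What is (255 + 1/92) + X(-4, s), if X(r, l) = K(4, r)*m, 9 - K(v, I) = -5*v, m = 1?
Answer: 26129/92 ≈ 284.01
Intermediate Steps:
K(v, I) = 9 + 5*v (K(v, I) = 9 - (-5)*v = 9 + 5*v)
s = -18 (s = 8 - (-5*(-4) + 6) = 8 - (20 + 6) = 8 - 1*26 = 8 - 26 = -18)
X(r, l) = 29 (X(r, l) = (9 + 5*4)*1 = (9 + 20)*1 = 29*1 = 29)
(255 + 1/92) + X(-4, s) = (255 + 1/92) + 29 = 23461/92 + 29 = 26129/92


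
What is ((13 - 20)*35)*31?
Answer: -7595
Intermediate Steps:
((13 - 20)*35)*31 = -7*35*31 = -245*31 = -7595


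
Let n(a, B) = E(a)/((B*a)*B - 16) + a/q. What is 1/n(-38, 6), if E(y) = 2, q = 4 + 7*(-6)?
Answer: 692/691 ≈ 1.0014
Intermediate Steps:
q = -38 (q = 4 - 42 = -38)
n(a, B) = 2/(-16 + a*B²) - a/38 (n(a, B) = 2/((B*a)*B - 16) + a/(-38) = 2/(a*B² - 16) + a*(-1/38) = 2/(-16 + a*B²) - a/38)
1/n(-38, 6) = 1/((76 + 16*(-38) - 1*6²*(-38)²)/(38*(-16 - 38*6²))) = 1/((76 - 608 - 1*36*1444)/(38*(-16 - 38*36))) = 1/((76 - 608 - 51984)/(38*(-16 - 1368))) = 1/((1/38)*(-52516)/(-1384)) = 1/((1/38)*(-1/1384)*(-52516)) = 1/(691/692) = 692/691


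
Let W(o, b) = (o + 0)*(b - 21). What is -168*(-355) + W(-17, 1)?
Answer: 59980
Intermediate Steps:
W(o, b) = o*(-21 + b)
-168*(-355) + W(-17, 1) = -168*(-355) - 17*(-21 + 1) = 59640 - 17*(-20) = 59640 + 340 = 59980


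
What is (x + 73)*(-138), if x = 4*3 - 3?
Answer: -11316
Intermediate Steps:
x = 9 (x = 12 - 3 = 9)
(x + 73)*(-138) = (9 + 73)*(-138) = 82*(-138) = -11316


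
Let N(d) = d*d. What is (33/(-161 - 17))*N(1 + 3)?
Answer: -264/89 ≈ -2.9663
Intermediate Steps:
N(d) = d²
(33/(-161 - 17))*N(1 + 3) = (33/(-161 - 17))*(1 + 3)² = (33/(-178))*4² = (33*(-1/178))*16 = -33/178*16 = -264/89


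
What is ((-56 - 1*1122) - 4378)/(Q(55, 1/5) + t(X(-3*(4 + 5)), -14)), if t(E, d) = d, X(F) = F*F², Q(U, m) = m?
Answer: 9260/23 ≈ 402.61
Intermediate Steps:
X(F) = F³
((-56 - 1*1122) - 4378)/(Q(55, 1/5) + t(X(-3*(4 + 5)), -14)) = ((-56 - 1*1122) - 4378)/(1/5 - 14) = ((-56 - 1122) - 4378)/(⅕ - 14) = (-1178 - 4378)/(-69/5) = -5556*(-5/69) = 9260/23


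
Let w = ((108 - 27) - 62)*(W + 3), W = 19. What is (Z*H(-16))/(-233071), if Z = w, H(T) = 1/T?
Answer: 209/1864568 ≈ 0.00011209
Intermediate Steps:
w = 418 (w = ((108 - 27) - 62)*(19 + 3) = (81 - 62)*22 = 19*22 = 418)
Z = 418
(Z*H(-16))/(-233071) = (418/(-16))/(-233071) = (418*(-1/16))*(-1/233071) = -209/8*(-1/233071) = 209/1864568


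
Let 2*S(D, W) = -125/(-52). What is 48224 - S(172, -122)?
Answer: 5015171/104 ≈ 48223.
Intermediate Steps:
S(D, W) = 125/104 (S(D, W) = (-125/(-52))/2 = (-125*(-1/52))/2 = (1/2)*(125/52) = 125/104)
48224 - S(172, -122) = 48224 - 1*125/104 = 48224 - 125/104 = 5015171/104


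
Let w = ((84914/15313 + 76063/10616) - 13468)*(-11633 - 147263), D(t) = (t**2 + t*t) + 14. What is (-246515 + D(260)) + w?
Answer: 43442480794254011/20320351 ≈ 2.1379e+9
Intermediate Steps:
D(t) = 14 + 2*t**2 (D(t) = (t**2 + t**2) + 14 = 2*t**2 + 14 = 14 + 2*t**2)
w = 43444742469640662/20320351 (w = ((84914*(1/15313) + 76063*(1/10616)) - 13468)*(-158896) = ((84914/15313 + 76063/10616) - 13468)*(-158896) = (2066199743/162562808 - 13468)*(-158896) = -2187329698401/162562808*(-158896) = 43444742469640662/20320351 ≈ 2.1380e+9)
(-246515 + D(260)) + w = (-246515 + (14 + 2*260**2)) + 43444742469640662/20320351 = (-246515 + (14 + 2*67600)) + 43444742469640662/20320351 = (-246515 + (14 + 135200)) + 43444742469640662/20320351 = (-246515 + 135214) + 43444742469640662/20320351 = -111301 + 43444742469640662/20320351 = 43442480794254011/20320351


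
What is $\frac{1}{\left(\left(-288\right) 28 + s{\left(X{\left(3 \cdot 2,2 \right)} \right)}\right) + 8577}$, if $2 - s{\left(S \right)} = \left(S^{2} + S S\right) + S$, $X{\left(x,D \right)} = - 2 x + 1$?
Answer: $\frac{1}{284} \approx 0.0035211$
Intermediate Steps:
$X{\left(x,D \right)} = 1 - 2 x$
$s{\left(S \right)} = 2 - S - 2 S^{2}$ ($s{\left(S \right)} = 2 - \left(\left(S^{2} + S S\right) + S\right) = 2 - \left(\left(S^{2} + S^{2}\right) + S\right) = 2 - \left(2 S^{2} + S\right) = 2 - \left(S + 2 S^{2}\right) = 2 - S - 2 S^{2}$)
$\frac{1}{\left(\left(-288\right) 28 + s{\left(X{\left(3 \cdot 2,2 \right)} \right)}\right) + 8577} = \frac{1}{\left(\left(-288\right) 28 - \left(-1 + 2 \left(1 - 2 \cdot 3 \cdot 2\right)^{2} - 6 \cdot 2\right)\right) + 8577} = \frac{1}{\left(-8064 - \left(-1 - 12 + 2 \left(1 - 12\right)^{2}\right)\right) + 8577} = \frac{1}{\left(-8064 - \left(-13 + 2 \left(1 - 12\right)^{2}\right)\right) + 8577} = \frac{1}{\left(-8064 - \left(-13 + 242\right)\right) + 8577} = \frac{1}{\left(-8064 + \left(2 + 11 - 242\right)\right) + 8577} = \frac{1}{\left(-8064 - 229\right) + 8577} = \frac{1}{-8293 + 8577} = \frac{1}{284}$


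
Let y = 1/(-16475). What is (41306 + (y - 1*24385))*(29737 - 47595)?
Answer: -4978336698692/16475 ≈ -3.0218e+8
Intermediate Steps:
y = -1/16475 ≈ -6.0698e-5
(41306 + (y - 1*24385))*(29737 - 47595) = (41306 + (-1/16475 - 1*24385))*(29737 - 47595) = (41306 + (-1/16475 - 24385))*(-17858) = (41306 - 401742876/16475)*(-17858) = (278773474/16475)*(-17858) = -4978336698692/16475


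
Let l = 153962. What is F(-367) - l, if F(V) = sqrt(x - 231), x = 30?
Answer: -153962 + I*sqrt(201) ≈ -1.5396e+5 + 14.177*I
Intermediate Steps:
F(V) = I*sqrt(201) (F(V) = sqrt(30 - 231) = sqrt(-201) = I*sqrt(201))
F(-367) - l = I*sqrt(201) - 1*153962 = I*sqrt(201) - 153962 = -153962 + I*sqrt(201)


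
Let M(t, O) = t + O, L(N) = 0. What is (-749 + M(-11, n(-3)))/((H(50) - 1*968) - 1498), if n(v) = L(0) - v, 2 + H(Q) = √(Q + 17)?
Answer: 1868276/6090957 + 757*√67/6090957 ≈ 0.30775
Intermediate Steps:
H(Q) = -2 + √(17 + Q) (H(Q) = -2 + √(Q + 17) = -2 + √(17 + Q))
n(v) = -v (n(v) = 0 - v = -v)
M(t, O) = O + t
(-749 + M(-11, n(-3)))/((H(50) - 1*968) - 1498) = (-749 + (-1*(-3) - 11))/(((-2 + √(17 + 50)) - 1*968) - 1498) = (-749 + (3 - 11))/(((-2 + √67) - 968) - 1498) = (-749 - 8)/((-970 + √67) - 1498) = -757/(-2468 + √67)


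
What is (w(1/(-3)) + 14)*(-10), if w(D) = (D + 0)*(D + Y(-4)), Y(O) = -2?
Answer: -1330/9 ≈ -147.78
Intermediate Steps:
w(D) = D*(-2 + D) (w(D) = (D + 0)*(D - 2) = D*(-2 + D))
(w(1/(-3)) + 14)*(-10) = ((-2 + 1/(-3))/(-3) + 14)*(-10) = (-(-2 - 1/3)/3 + 14)*(-10) = (-1/3*(-7/3) + 14)*(-10) = (7/9 + 14)*(-10) = (133/9)*(-10) = -1330/9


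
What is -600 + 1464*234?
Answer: 341976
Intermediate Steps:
-600 + 1464*234 = -600 + 342576 = 341976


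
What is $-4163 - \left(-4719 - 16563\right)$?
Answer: $17119$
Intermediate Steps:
$-4163 - \left(-4719 - 16563\right) = -4163 - -21282 = -4163 + 21282 = 17119$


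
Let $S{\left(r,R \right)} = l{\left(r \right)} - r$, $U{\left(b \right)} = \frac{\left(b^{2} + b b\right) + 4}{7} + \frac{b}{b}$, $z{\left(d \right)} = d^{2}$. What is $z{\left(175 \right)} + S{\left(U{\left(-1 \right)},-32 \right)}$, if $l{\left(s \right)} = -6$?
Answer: $\frac{214320}{7} \approx 30617.0$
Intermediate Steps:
$U{\left(b \right)} = \frac{11}{7} + \frac{2 b^{2}}{7}$ ($U{\left(b \right)} = \left(\left(b^{2} + b^{2}\right) + 4\right) \frac{1}{7} + 1 = \left(2 b^{2} + 4\right) \frac{1}{7} + 1 = \left(4 + 2 b^{2}\right) \frac{1}{7} + 1 = \left(\frac{4}{7} + \frac{2 b^{2}}{7}\right) + 1 = \frac{11}{7} + \frac{2 b^{2}}{7}$)
$S{\left(r,R \right)} = -6 - r$
$z{\left(175 \right)} + S{\left(U{\left(-1 \right)},-32 \right)} = 175^{2} - \left(\frac{53}{7} + \frac{2}{7}\right) = 30625 - \left(\frac{53}{7} + \frac{2}{7}\right) = 30625 - \frac{55}{7} = \frac{214320}{7}$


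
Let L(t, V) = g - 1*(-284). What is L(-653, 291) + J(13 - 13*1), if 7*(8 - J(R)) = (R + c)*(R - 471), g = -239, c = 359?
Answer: 169460/7 ≈ 24209.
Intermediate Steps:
L(t, V) = 45 (L(t, V) = -239 - 1*(-284) = -239 + 284 = 45)
J(R) = 8 - (-471 + R)*(359 + R)/7 (J(R) = 8 - (R + 359)*(R - 471)/7 = 8 - (359 + R)*(-471 + R)/7 = 8 - (-471 + R)*(359 + R)/7)
L(-653, 291) + J(13 - 13*1) = 45 + (169145/7 + 16*(13 - 13*1) - (13 - 13*1)²/7) = 45 + (169145/7 + 16*(13 - 13) - (13 - 13)²/7) = 45 + (169145/7 + 16*0 - ⅐*0²) = 45 + (169145/7 + 0 - ⅐*0) = 45 + (169145/7 + 0 + 0) = 45 + 169145/7 = 169460/7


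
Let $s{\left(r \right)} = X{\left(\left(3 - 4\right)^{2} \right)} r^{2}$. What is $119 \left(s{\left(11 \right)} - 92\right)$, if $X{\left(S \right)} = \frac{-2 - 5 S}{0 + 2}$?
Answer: $- \frac{122689}{2} \approx -61345.0$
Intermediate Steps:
$X{\left(S \right)} = -1 - \frac{5 S}{2}$ ($X{\left(S \right)} = \frac{-2 - 5 S}{2} = \left(-2 - 5 S\right) \frac{1}{2} = -1 - \frac{5 S}{2}$)
$s{\left(r \right)} = - \frac{7 r^{2}}{2}$ ($s{\left(r \right)} = \left(-1 - \frac{5 \left(3 - 4\right)^{2}}{2}\right) r^{2} = \left(-1 - \frac{5 \left(-1\right)^{2}}{2}\right) r^{2} = \left(-1 - \frac{5}{2}\right) r^{2} = - \frac{7 r^{2}}{2}$)
$119 \left(s{\left(11 \right)} - 92\right) = 119 \left(- \frac{7 \cdot 11^{2}}{2} - 92\right) = 119 \left(\left(- \frac{7}{2}\right) 121 - 92\right) = 119 \left(- \frac{847}{2} - 92\right) = 119 \left(- \frac{1031}{2}\right) = - \frac{122689}{2}$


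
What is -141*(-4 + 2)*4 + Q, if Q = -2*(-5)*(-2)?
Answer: 1108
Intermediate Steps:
Q = -20 (Q = 10*(-2) = -20)
-141*(-4 + 2)*4 + Q = -141*(-4 + 2)*4 - 20 = -(-282)*4 - 20 = -141*(-8) - 20 = 1128 - 20 = 1108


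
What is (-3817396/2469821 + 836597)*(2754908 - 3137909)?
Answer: -791372377567824741/2469821 ≈ -3.2042e+11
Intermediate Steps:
(-3817396/2469821 + 836597)*(2754908 - 3137909) = (-3817396*1/2469821 + 836597)*(-383001) = (-3817396/2469821 + 836597)*(-383001) = (2066241021741/2469821)*(-383001) = -791372377567824741/2469821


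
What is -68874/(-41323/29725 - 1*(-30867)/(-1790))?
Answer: 732926114700/198297949 ≈ 3696.1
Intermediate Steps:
-68874/(-41323/29725 - 1*(-30867)/(-1790)) = -68874/(-41323*1/29725 + 30867*(-1/1790)) = -68874/(-41323/29725 - 30867/1790) = -68874/(-198297949/10641550) = -68874*(-10641550/198297949) = 732926114700/198297949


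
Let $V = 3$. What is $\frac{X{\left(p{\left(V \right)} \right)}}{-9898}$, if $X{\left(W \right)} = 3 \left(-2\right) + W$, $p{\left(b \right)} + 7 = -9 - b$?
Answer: $\frac{25}{9898} \approx 0.0025258$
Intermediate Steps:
$p{\left(b \right)} = -16 - b$ ($p{\left(b \right)} = -7 - \left(9 + b\right) = -16 - b$)
$X{\left(W \right)} = -6 + W$
$\frac{X{\left(p{\left(V \right)} \right)}}{-9898} = \frac{-6 - 19}{-9898} = \left(-6 - 19\right) \left(- \frac{1}{9898}\right) = \left(-25\right) \left(- \frac{1}{9898}\right) = \frac{25}{9898}$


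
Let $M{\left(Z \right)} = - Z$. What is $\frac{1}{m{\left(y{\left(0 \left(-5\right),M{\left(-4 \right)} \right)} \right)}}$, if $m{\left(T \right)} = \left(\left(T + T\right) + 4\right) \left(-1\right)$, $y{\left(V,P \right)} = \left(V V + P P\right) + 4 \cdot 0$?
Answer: $- \frac{1}{36} \approx -0.027778$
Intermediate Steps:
$y{\left(V,P \right)} = P^{2} + V^{2}$ ($y{\left(V,P \right)} = \left(V^{2} + P^{2}\right) + 0 = \left(P^{2} + V^{2}\right) + 0 = P^{2} + V^{2}$)
$m{\left(T \right)} = -4 - 2 T$ ($m{\left(T \right)} = \left(2 T + 4\right) \left(-1\right) = \left(4 + 2 T\right) \left(-1\right) = -4 - 2 T$)
$\frac{1}{m{\left(y{\left(0 \left(-5\right),M{\left(-4 \right)} \right)} \right)}} = \frac{1}{-4 - 2 \left(\left(\left(-1\right) \left(-4\right)\right)^{2} + \left(0 \left(-5\right)\right)^{2}\right)} = \frac{1}{-4 - 2 \left(4^{2} + 0^{2}\right)} = \frac{1}{-4 - 2 \left(16 + 0\right)} = \frac{1}{-4 - 32} = \frac{1}{-36} = - \frac{1}{36}$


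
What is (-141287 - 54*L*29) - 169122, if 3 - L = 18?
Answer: -286919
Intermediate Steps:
L = -15 (L = 3 - 1*18 = 3 - 18 = -15)
(-141287 - 54*L*29) - 169122 = (-141287 - 54*(-15)*29) - 169122 = (-141287 + 810*29) - 169122 = (-141287 + 23490) - 169122 = -117797 - 169122 = -286919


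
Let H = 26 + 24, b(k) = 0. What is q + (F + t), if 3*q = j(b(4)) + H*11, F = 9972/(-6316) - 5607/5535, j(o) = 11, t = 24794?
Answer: 24256157473/971085 ≈ 24978.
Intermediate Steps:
H = 50
F = -2516912/971085 (F = 9972*(-1/6316) - 5607*1/5535 = -2493/1579 - 623/615 = -2516912/971085 ≈ -2.5919)
q = 187 (q = (11 + 50*11)/3 = (11 + 550)/3 = (1/3)*561 = 187)
q + (F + t) = 187 + (-2516912/971085 + 24794) = 187 + 24074564578/971085 = 24256157473/971085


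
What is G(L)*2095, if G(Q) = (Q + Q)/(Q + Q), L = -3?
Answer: 2095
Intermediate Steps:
G(Q) = 1 (G(Q) = (2*Q)/((2*Q)) = (2*Q)*(1/(2*Q)) = 1)
G(L)*2095 = 1*2095 = 2095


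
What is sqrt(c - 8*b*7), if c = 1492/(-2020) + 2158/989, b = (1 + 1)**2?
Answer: I*sqrt(55515702593215)/499445 ≈ 14.918*I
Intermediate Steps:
b = 4 (b = 2**2 = 4)
c = 720893/499445 (c = 1492*(-1/2020) + 2158*(1/989) = -373/505 + 2158/989 = 720893/499445 ≈ 1.4434)
sqrt(c - 8*b*7) = sqrt(720893/499445 - 8*4*7) = sqrt(720893/499445 - 32*7) = sqrt(720893/499445 - 224) = sqrt(-111154787/499445) = I*sqrt(55515702593215)/499445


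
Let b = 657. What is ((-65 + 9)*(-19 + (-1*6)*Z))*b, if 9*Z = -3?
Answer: 625464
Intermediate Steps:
Z = -1/3 (Z = (1/9)*(-3) = -1/3 ≈ -0.33333)
((-65 + 9)*(-19 + (-1*6)*Z))*b = ((-65 + 9)*(-19 - 1*6*(-1/3)))*657 = -56*(-19 - 6*(-1/3))*657 = -56*(-19 + 2)*657 = -56*(-17)*657 = 952*657 = 625464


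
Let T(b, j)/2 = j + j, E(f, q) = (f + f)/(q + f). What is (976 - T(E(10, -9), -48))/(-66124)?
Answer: -292/16531 ≈ -0.017664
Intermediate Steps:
E(f, q) = 2*f/(f + q) (E(f, q) = (2*f)/(f + q) = 2*f/(f + q))
T(b, j) = 4*j (T(b, j) = 2*(j + j) = 2*(2*j) = 4*j)
(976 - T(E(10, -9), -48))/(-66124) = (976 - 4*(-48))/(-66124) = (976 - 1*(-192))*(-1/66124) = (976 + 192)*(-1/66124) = 1168*(-1/66124) = -292/16531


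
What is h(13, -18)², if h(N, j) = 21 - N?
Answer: 64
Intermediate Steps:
h(13, -18)² = (21 - 1*13)² = (21 - 13)² = 8² = 64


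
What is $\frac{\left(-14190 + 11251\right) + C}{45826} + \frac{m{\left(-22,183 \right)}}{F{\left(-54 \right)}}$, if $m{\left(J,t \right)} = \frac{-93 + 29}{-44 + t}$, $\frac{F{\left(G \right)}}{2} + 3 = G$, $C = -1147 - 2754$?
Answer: $- \frac{26363444}{181539699} \approx -0.14522$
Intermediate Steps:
$C = -3901$ ($C = -1147 - 2754 = -3901$)
$F{\left(G \right)} = -6 + 2 G$
$m{\left(J,t \right)} = - \frac{64}{-44 + t}$
$\frac{\left(-14190 + 11251\right) + C}{45826} + \frac{m{\left(-22,183 \right)}}{F{\left(-54 \right)}} = \frac{\left(-14190 + 11251\right) - 3901}{45826} + \frac{\left(-64\right) \frac{1}{-44 + 183}}{-6 + 2 \left(-54\right)} = \left(-2939 - 3901\right) \frac{1}{45826} + \frac{\left(-64\right) \frac{1}{139}}{-6 - 108} = \left(-6840\right) \frac{1}{45826} + \frac{\left(-64\right) \frac{1}{139}}{-114} = - \frac{3420}{22913} - - \frac{32}{7923} = - \frac{3420}{22913} + \frac{32}{7923} = - \frac{26363444}{181539699}$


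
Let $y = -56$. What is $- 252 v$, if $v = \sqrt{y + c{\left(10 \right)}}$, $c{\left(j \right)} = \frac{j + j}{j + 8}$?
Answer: $- 84 i \sqrt{494} \approx - 1867.0 i$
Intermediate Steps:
$c{\left(j \right)} = \frac{2 j}{8 + j}$
$v = \frac{i \sqrt{494}}{3}$ ($v = \sqrt{-56 + 2 \cdot 10 \frac{1}{8 + 10}} = \sqrt{-56 + 2 \cdot 10 \cdot \frac{1}{18}} = \sqrt{-56 + \frac{10}{9}} = \sqrt{- \frac{494}{9}} = \frac{i \sqrt{494}}{3} \approx 7.4087 i$)
$- 252 v = - 252 \frac{i \sqrt{494}}{3} = - 84 i \sqrt{494}$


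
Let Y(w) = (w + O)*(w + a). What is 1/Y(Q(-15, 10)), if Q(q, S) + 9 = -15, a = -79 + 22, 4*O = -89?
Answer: 4/14985 ≈ 0.00026693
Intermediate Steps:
O = -89/4 (O = (1/4)*(-89) = -89/4 ≈ -22.250)
a = -57
Q(q, S) = -24 (Q(q, S) = -9 - 15 = -24)
Y(w) = (-57 + w)*(-89/4 + w) (Y(w) = (w - 89/4)*(w - 57) = (-89/4 + w)*(-57 + w) = (-57 + w)*(-89/4 + w))
1/Y(Q(-15, 10)) = 1/(5073/4 + (-24)**2 - 317/4*(-24)) = 1/(5073/4 + 576 + 1902) = 1/(14985/4) = 4/14985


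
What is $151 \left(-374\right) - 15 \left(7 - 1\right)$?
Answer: $-56564$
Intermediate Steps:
$151 \left(-374\right) - 15 \left(7 - 1\right) = -56474 - 90 = -56564$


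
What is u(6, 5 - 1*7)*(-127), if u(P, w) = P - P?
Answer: 0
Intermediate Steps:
u(P, w) = 0
u(6, 5 - 1*7)*(-127) = 0*(-127) = 0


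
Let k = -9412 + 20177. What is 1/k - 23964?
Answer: -257972459/10765 ≈ -23964.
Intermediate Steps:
k = 10765
1/k - 23964 = 1/10765 - 23964 = -257972459/10765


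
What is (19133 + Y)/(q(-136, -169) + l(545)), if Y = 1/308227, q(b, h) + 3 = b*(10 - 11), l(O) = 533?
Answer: 982884532/34213197 ≈ 28.728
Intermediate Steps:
q(b, h) = -3 - b (q(b, h) = -3 + b*(10 - 11) = -3 + b*(-1) = -3 - b)
Y = 1/308227 ≈ 3.2444e-6
(19133 + Y)/(q(-136, -169) + l(545)) = (19133 + 1/308227)/((-3 - 1*(-136)) + 533) = 5897307192/(308227*((-3 + 136) + 533)) = 5897307192/(308227*(133 + 533)) = (5897307192/308227)/666 = (5897307192/308227)*(1/666) = 982884532/34213197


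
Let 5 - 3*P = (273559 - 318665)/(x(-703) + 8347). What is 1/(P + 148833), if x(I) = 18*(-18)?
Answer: 8023/1194115566 ≈ 6.7188e-6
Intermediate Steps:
x(I) = -324
P = 28407/8023 (P = 5/3 - (273559 - 318665)/(3*(-324 + 8347)) = 5/3 - (-45106)/(3*8023) = 5/3 - 1/3*(-45106/8023) = 5/3 + 45106/24069 = 28407/8023 ≈ 3.5407)
1/(P + 148833) = 1/(28407/8023 + 148833) = 1/(1194115566/8023) = 8023/1194115566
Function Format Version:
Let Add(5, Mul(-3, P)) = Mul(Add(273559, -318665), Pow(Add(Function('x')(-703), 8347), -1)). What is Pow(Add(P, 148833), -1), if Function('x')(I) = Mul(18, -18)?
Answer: Rational(8023, 1194115566) ≈ 6.7188e-6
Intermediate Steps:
Function('x')(I) = -324
P = Rational(28407, 8023) (P = Add(Rational(5, 3), Mul(Rational(-1, 3), Mul(Add(273559, -318665), Pow(Add(-324, 8347), -1)))) = Add(Rational(5, 3), Mul(Rational(-1, 3), Mul(-45106, Pow(8023, -1)))) = Add(Rational(5, 3), Mul(Rational(-1, 3), Mul(-45106, Rational(1, 8023)))) = Add(Rational(5, 3), Mul(Rational(-1, 3), Rational(-45106, 8023))) = Add(Rational(5, 3), Rational(45106, 24069)) = Rational(28407, 8023) ≈ 3.5407)
Pow(Add(P, 148833), -1) = Pow(Add(Rational(28407, 8023), 148833), -1) = Pow(Rational(1194115566, 8023), -1) = Rational(8023, 1194115566)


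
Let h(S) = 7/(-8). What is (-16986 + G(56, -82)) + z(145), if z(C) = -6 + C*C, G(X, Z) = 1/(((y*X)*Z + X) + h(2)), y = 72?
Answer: 10665474175/2644551 ≈ 4033.0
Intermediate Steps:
h(S) = -7/8 (h(S) = 7*(-1/8) = -7/8)
G(X, Z) = 1/(-7/8 + X + 72*X*Z) (G(X, Z) = 1/(((72*X)*Z + X) - 7/8) = 1/((72*X*Z + X) - 7/8) = 1/((X + 72*X*Z) - 7/8) = 1/(-7/8 + X + 72*X*Z))
z(C) = -6 + C**2
(-16986 + G(56, -82)) + z(145) = (-16986 + 8/(-7 + 8*56 + 576*56*(-82))) + (-6 + 145**2) = (-16986 + 8/(-7 + 448 - 2644992)) + (-6 + 21025) = (-16986 + 8/(-2644551)) + 21019 = (-16986 + 8*(-1/2644551)) + 21019 = (-16986 - 8/2644551) + 21019 = -44920343294/2644551 + 21019 = 10665474175/2644551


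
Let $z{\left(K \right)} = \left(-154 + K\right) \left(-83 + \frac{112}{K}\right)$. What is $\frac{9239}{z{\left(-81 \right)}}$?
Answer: $\frac{748359}{1606225} \approx 0.46591$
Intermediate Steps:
$\frac{9239}{z{\left(-81 \right)}} = \frac{9239}{12894 - \frac{17248}{-81} - -6723} = \frac{9239}{12894 - - \frac{17248}{81} + 6723} = \frac{9239}{12894 + \frac{17248}{81} + 6723} = \frac{9239}{\frac{1606225}{81}} = 9239 \cdot \frac{81}{1606225} = \frac{748359}{1606225}$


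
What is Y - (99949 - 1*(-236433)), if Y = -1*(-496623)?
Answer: 160241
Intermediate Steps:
Y = 496623
Y - (99949 - 1*(-236433)) = 496623 - (99949 - 1*(-236433)) = 496623 - (99949 + 236433) = 496623 - 1*336382 = 496623 - 336382 = 160241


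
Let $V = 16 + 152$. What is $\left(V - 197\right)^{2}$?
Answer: $841$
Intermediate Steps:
$V = 168$
$\left(V - 197\right)^{2} = \left(168 - 197\right)^{2} = \left(-29\right)^{2} = 841$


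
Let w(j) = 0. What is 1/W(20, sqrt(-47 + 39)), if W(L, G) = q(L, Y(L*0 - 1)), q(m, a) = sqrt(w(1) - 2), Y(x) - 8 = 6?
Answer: -I*sqrt(2)/2 ≈ -0.70711*I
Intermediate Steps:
Y(x) = 14 (Y(x) = 8 + 6 = 14)
q(m, a) = I*sqrt(2) (q(m, a) = sqrt(0 - 2) = sqrt(-2) = I*sqrt(2))
W(L, G) = I*sqrt(2)
1/W(20, sqrt(-47 + 39)) = 1/(I*sqrt(2)) = -I*sqrt(2)/2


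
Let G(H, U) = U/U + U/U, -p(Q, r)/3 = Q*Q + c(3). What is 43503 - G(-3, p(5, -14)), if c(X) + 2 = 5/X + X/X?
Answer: 43501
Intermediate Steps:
c(X) = -1 + 5/X (c(X) = -2 + (5/X + X/X) = -2 + (5/X + 1) = -2 + (1 + 5/X) = -1 + 5/X)
p(Q, r) = -2 - 3*Q² (p(Q, r) = -3*(Q*Q + (5 - 1*3)/3) = -3*(Q² + (5 - 3)/3) = -3*(Q² + (⅓)*2) = -3*(Q² + ⅔) = -3*(⅔ + Q²) = -2 - 3*Q²)
G(H, U) = 2 (G(H, U) = 1 + 1 = 2)
43503 - G(-3, p(5, -14)) = 43503 - 1*2 = 43503 - 2 = 43501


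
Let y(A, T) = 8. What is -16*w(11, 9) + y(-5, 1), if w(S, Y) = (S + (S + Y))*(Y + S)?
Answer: -9912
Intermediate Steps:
w(S, Y) = (S + Y)*(Y + 2*S) (w(S, Y) = (Y + 2*S)*(S + Y) = (S + Y)*(Y + 2*S))
-16*w(11, 9) + y(-5, 1) = -16*(9² + 2*11² + 3*11*9) + 8 = -16*(81 + 2*121 + 297) + 8 = -16*(81 + 242 + 297) + 8 = -16*620 + 8 = -9920 + 8 = -9912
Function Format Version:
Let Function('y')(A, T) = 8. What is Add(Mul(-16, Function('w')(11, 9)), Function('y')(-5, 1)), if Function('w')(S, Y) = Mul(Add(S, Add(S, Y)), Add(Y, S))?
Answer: -9912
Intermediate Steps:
Function('w')(S, Y) = Mul(Add(S, Y), Add(Y, Mul(2, S))) (Function('w')(S, Y) = Mul(Add(Y, Mul(2, S)), Add(S, Y)) = Mul(Add(S, Y), Add(Y, Mul(2, S))))
Add(Mul(-16, Function('w')(11, 9)), Function('y')(-5, 1)) = Add(Mul(-16, Add(Pow(9, 2), Mul(2, Pow(11, 2)), Mul(3, 11, 9))), 8) = Add(Mul(-16, Add(81, Mul(2, 121), 297)), 8) = Add(Mul(-16, Add(81, 242, 297)), 8) = Add(Mul(-16, 620), 8) = Add(-9920, 8) = -9912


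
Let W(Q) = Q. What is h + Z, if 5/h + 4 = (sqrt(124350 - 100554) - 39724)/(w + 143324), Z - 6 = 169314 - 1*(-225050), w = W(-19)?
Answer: 7408224866294810/18785016167 - 429915*sqrt(661)/37570032334 ≈ 3.9437e+5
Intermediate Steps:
w = -19
Z = 394370 (Z = 6 + (169314 - 1*(-225050)) = 6 + (169314 + 225050) = 6 + 394364 = 394370)
h = 5/(-612944/143305 + 6*sqrt(661)/143305) (h = 5/(-4 + (sqrt(124350 - 100554) - 39724)/(-19 + 143324)) = 5/(-4 + (sqrt(23796) - 39724)/143305) = 5/(-4 + (6*sqrt(661) - 39724)*(1/143305)) = 5/(-4 + (-39724 + 6*sqrt(661))*(1/143305)) = 5/(-4 + (-39724/143305 + 6*sqrt(661)/143305)) = 5/(-612944/143305 + 6*sqrt(661)/143305) ≈ -1.1693)
h + Z = (-21959484980/18785016167 - 429915*sqrt(661)/37570032334) + 394370 = 7408224866294810/18785016167 - 429915*sqrt(661)/37570032334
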